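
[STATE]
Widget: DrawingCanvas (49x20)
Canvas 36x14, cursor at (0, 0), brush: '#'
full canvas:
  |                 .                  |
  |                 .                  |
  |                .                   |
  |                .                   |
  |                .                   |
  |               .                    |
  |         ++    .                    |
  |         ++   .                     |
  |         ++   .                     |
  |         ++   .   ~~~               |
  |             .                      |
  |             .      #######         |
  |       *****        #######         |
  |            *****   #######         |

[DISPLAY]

+                .                               
                 .                               
                .                                
                .                                
                .                                
               .                                 
         ++    .                                 
         ++   .                                  
         ++   .                                  
         ++   .   ~~~                            
             .                                   
             .      #######                      
       *****        #######                      
            *****   #######                      
                                                 
                                                 
                                                 
                                                 
                                                 
                                                 


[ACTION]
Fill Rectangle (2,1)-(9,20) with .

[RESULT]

+                .                               
                 .                               
 ....................                            
 ....................                            
 ....................                            
 ....................                            
 ....................                            
 ....................                            
 ....................                            
 ....................                            
             .                                   
             .      #######                      
       *****        #######                      
            *****   #######                      
                                                 
                                                 
                                                 
                                                 
                                                 
                                                 


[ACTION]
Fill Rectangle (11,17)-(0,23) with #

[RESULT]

+                #######                         
                 #######                         
 ................#######                         
 ................#######                         
 ................#######                         
 ................#######                         
 ................#######                         
 ................#######                         
 ................#######                         
 ................#######                         
             .   #######                         
             .   ##########                      
       *****        #######                      
            *****   #######                      
                                                 
                                                 
                                                 
                                                 
                                                 
                                                 


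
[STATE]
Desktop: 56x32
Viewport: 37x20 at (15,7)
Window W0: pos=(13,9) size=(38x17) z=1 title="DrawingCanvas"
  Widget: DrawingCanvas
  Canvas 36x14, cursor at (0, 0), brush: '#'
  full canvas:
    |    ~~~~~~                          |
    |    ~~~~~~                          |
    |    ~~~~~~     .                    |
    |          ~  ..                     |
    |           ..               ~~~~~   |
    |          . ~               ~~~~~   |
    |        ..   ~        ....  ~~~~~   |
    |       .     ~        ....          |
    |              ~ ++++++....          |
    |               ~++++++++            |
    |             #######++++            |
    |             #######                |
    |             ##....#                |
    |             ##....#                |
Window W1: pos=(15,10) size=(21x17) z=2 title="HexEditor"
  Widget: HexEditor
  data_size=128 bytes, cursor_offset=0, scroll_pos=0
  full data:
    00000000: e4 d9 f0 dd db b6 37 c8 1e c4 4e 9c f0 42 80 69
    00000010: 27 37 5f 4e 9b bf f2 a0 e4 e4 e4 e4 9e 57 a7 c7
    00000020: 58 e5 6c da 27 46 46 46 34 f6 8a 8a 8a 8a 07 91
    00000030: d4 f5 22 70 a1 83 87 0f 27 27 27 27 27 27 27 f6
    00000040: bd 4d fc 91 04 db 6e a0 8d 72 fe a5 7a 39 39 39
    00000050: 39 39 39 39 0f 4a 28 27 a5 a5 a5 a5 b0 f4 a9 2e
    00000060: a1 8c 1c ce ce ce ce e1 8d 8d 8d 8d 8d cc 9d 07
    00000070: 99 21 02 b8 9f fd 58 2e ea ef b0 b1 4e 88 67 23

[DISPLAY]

                                     
                                     
━━━━━━━━━━━━━━━━━━━━━━━━━━━━━━━━━━━┓ 
┏━━━━━━━━━━━━━━━━━━━┓              ┃ 
┃ HexEditor         ┃──────────────┨ 
┠───────────────────┨              ┃ 
┃00000000  E4 d9 f0 ┃              ┃ 
┃00000010  27 37 5f ┃              ┃ 
┃00000020  58 e5 6c ┃              ┃ 
┃00000030  d4 f5 22 ┃      ~~~~~   ┃ 
┃00000040  bd 4d fc ┃      ~~~~~   ┃ 
┃00000050  39 39 39 ┃....  ~~~~~   ┃ 
┃00000060  a1 8c 1c ┃....          ┃ 
┃00000070  99 21 02 ┃....          ┃ 
┃                   ┃++            ┃ 
┃                   ┃++            ┃ 
┃                   ┃              ┃ 
┃                   ┃              ┃ 
┃                   ┃━━━━━━━━━━━━━━┛ 
┗━━━━━━━━━━━━━━━━━━━┛                


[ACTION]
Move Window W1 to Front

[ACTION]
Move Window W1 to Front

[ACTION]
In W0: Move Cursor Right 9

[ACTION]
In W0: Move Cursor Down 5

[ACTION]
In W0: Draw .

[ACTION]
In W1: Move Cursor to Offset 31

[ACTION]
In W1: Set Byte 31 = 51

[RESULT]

                                     
                                     
━━━━━━━━━━━━━━━━━━━━━━━━━━━━━━━━━━━┓ 
┏━━━━━━━━━━━━━━━━━━━┓              ┃ 
┃ HexEditor         ┃──────────────┨ 
┠───────────────────┨              ┃ 
┃00000000  e4 d9 f0 ┃              ┃ 
┃00000010  27 37 5f ┃              ┃ 
┃00000020  58 e5 6c ┃              ┃ 
┃00000030  d4 f5 22 ┃      ~~~~~   ┃ 
┃00000040  bd 4d fc ┃      ~~~~~   ┃ 
┃00000050  39 39 39 ┃....  ~~~~~   ┃ 
┃00000060  a1 8c 1c ┃....          ┃ 
┃00000070  99 21 02 ┃....          ┃ 
┃                   ┃++            ┃ 
┃                   ┃++            ┃ 
┃                   ┃              ┃ 
┃                   ┃              ┃ 
┃                   ┃━━━━━━━━━━━━━━┛ 
┗━━━━━━━━━━━━━━━━━━━┛                


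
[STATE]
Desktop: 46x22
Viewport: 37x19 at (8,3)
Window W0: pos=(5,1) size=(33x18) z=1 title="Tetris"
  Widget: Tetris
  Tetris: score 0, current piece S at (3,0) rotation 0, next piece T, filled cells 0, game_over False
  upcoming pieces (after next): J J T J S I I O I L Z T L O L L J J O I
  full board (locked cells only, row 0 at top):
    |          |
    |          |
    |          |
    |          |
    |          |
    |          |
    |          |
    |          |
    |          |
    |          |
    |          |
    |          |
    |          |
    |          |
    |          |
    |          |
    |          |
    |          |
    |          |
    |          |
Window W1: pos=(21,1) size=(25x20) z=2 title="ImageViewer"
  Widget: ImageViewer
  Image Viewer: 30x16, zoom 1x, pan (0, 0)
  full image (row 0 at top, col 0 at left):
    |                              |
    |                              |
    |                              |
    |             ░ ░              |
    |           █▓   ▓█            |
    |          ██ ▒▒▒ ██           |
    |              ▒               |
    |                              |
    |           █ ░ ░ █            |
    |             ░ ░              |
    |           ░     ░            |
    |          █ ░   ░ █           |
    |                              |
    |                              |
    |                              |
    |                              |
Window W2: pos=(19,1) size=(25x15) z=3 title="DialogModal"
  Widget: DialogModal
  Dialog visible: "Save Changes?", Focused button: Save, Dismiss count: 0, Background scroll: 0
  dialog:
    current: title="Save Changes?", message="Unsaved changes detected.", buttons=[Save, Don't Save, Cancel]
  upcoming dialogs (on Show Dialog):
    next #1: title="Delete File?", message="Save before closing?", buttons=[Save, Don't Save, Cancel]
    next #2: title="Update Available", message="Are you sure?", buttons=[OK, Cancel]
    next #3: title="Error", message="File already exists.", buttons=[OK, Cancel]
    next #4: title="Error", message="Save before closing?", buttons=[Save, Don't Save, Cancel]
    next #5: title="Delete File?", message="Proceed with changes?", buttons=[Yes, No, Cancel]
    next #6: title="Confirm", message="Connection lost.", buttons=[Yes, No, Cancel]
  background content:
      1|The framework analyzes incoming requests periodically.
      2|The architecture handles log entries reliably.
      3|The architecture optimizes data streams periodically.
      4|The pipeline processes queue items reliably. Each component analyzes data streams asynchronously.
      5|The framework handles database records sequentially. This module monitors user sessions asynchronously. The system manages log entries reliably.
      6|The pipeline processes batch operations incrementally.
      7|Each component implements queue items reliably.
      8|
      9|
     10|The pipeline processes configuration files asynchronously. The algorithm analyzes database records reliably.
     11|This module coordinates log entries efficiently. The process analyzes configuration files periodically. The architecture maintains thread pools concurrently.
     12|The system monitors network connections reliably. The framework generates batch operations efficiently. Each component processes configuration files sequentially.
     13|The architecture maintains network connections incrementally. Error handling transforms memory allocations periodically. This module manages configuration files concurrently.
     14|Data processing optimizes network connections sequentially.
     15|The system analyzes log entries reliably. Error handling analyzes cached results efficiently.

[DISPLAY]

───────────┠───────────────────────┨─
        │Ne┃The framework analyzes ┃ 
        │ ▒┃The architecture handle┃ 
        │▒▒┃The architecture optimi┃ 
        │  ┃Th┌─────────────────┐s ┃ 
        │  ┃Th│  Save Changes?  │ d┃ 
        │  ┃Th│Unsaved changes d│s ┃ 
        │Sc┃Ea│[Save]  Don't Sav│en┃ 
        │0 ┃  └─────────────────┘  ┃ 
        │  ┃                       ┃ 
        │  ┃The pipeline processes ┃ 
        │  ┃This module coordinates┃ 
        │  ┗━━━━━━━━━━━━━━━━━━━━━━━┛ 
        │    ┃                       
        │    ┃                       
━━━━━━━━━━━━━┃                       
             ┃                       
             ┗━━━━━━━━━━━━━━━━━━━━━━━
                                     


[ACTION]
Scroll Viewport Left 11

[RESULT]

     ┠─────────────┠─────────────────
     ┃          │Ne┃The framework ana
     ┃          │ ▒┃The architecture 
     ┃          │▒▒┃The architecture 
     ┃          │  ┃Th┌──────────────
     ┃          │  ┃Th│  Save Changes
     ┃          │  ┃Th│Unsaved change
     ┃          │Sc┃Ea│[Save]  Don't 
     ┃          │0 ┃  └──────────────
     ┃          │  ┃                 
     ┃          │  ┃The pipeline proc
     ┃          │  ┃This module coord
     ┃          │  ┗━━━━━━━━━━━━━━━━━
     ┃          │    ┃               
     ┃          │    ┃               
     ┗━━━━━━━━━━━━━━━┃               
                     ┃               
                     ┗━━━━━━━━━━━━━━━
                                     


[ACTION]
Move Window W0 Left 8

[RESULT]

┠──────────────────┠─────────────────
┃          │Next:  ┃The framework ana
┃          │ ▒     ┃The architecture 
┃          │▒▒▒    ┃The architecture 
┃          │       ┃Th┌──────────────
┃          │       ┃Th│  Save Changes
┃          │       ┃Th│Unsaved change
┃          │Score: ┃Ea│[Save]  Don't 
┃          │0      ┃  └──────────────
┃          │       ┃                 
┃          │       ┃The pipeline proc
┃          │       ┃This module coord
┃          │       ┗━━━━━━━━━━━━━━━━━
┃          │         ┃               
┃          │         ┃               
┗━━━━━━━━━━━━━━━━━━━━┃               
                     ┃               
                     ┗━━━━━━━━━━━━━━━
                                     


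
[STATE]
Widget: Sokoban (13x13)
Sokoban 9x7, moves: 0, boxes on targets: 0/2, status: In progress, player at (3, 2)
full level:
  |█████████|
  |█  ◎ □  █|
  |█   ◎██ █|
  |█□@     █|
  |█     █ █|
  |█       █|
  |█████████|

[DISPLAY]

█████████    
█  ◎ □  █    
█   ◎██ █    
█□@     █    
█     █ █    
█       █    
█████████    
Moves: 0  0/2
             
             
             
             
             


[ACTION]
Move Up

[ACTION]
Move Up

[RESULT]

█████████    
█ @◎ □  █    
█   ◎██ █    
█□      █    
█     █ █    
█       █    
█████████    
Moves: 2  0/2
             
             
             
             
             


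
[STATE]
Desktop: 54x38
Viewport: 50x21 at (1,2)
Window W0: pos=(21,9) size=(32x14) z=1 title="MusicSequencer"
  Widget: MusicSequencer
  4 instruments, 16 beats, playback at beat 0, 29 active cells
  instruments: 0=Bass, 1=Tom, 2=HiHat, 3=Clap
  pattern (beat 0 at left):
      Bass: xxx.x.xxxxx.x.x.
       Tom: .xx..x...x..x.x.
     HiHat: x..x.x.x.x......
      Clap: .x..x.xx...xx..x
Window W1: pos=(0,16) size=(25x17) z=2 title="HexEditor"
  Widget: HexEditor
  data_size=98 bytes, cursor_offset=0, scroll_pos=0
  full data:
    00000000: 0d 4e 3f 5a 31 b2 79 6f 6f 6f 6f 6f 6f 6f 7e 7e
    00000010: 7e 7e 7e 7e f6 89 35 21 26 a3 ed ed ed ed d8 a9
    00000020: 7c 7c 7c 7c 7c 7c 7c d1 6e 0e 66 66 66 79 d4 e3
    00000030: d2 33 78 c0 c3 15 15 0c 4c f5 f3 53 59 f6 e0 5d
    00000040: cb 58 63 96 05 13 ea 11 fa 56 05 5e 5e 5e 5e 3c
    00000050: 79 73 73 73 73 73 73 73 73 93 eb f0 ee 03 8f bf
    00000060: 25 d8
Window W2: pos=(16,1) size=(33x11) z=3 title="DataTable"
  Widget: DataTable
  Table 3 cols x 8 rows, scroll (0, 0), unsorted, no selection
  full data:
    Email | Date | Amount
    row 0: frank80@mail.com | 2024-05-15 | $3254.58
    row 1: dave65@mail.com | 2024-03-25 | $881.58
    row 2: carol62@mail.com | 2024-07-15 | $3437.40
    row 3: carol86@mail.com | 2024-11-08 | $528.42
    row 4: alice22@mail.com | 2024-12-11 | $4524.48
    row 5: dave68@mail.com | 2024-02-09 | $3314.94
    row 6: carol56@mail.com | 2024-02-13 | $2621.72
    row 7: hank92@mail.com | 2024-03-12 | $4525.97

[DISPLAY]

               ┃ DataTable                     ┃  
               ┠───────────────────────────────┨  
               ┃Email           │Date      │Amo┃  
               ┃────────────────┼──────────┼───┃  
               ┃frank80@mail.com│2024-05-15│$32┃  
               ┃dave65@mail.com │2024-03-25│$88┃  
               ┃carol62@mail.com│2024-07-15│$34┃  
               ┃carol86@mail.com│2024-11-08│$52┃━━
               ┃alice22@mail.com│2024-12-11│$45┃  
               ┗━━━━━━━━━━━━━━━━━━━━━━━━━━━━━━━┛──
                    ┃      ▼123456789012345       
                    ┃  Bass███·█·█████·█·█·       
                    ┃   Tom·██··█···█··█·█·       
                    ┃ HiHat█··█·█·█·█······       
━━━━━━━━━━━━━━━━━━━━━━━┓lap·█··█·██···██··█       
 HexEditor             ┃                          
───────────────────────┨                          
00000000  0D 4e 3f 5a 3┃                          
00000010  7e 7e 7e 7e f┃                          
00000020  7c 7c 7c 7c 7┃                          
00000030  d2 33 78 c0 c┃━━━━━━━━━━━━━━━━━━━━━━━━━━


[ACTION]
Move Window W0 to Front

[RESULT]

               ┃ DataTable                     ┃  
               ┠───────────────────────────────┨  
               ┃Email           │Date      │Amo┃  
               ┃────────────────┼──────────┼───┃  
               ┃frank80@mail.com│2024-05-15│$32┃  
               ┃dave65@mail.com │2024-03-25│$88┃  
               ┃carol62@mail.com│2024-07-15│$34┃  
               ┃caro┏━━━━━━━━━━━━━━━━━━━━━━━━━━━━━
               ┃alic┃ MusicSequencer              
               ┗━━━━┠─────────────────────────────
                    ┃      ▼123456789012345       
                    ┃  Bass███·█·█████·█·█·       
                    ┃   Tom·██··█···█··█·█·       
                    ┃ HiHat█··█·█·█·█······       
━━━━━━━━━━━━━━━━━━━━┃  Clap·█··█·██···██··█       
 HexEditor          ┃                             
────────────────────┃                             
00000000  0D 4e 3f 5┃                             
00000010  7e 7e 7e 7┃                             
00000020  7c 7c 7c 7┃                             
00000030  d2 33 78 c┗━━━━━━━━━━━━━━━━━━━━━━━━━━━━━


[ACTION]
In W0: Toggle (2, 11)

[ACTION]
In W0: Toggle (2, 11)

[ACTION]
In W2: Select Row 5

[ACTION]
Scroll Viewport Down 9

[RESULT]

               ┗━━━━┠─────────────────────────────
                    ┃      ▼123456789012345       
                    ┃  Bass███·█·█████·█·█·       
                    ┃   Tom·██··█···█··█·█·       
                    ┃ HiHat█··█·█·█·█······       
━━━━━━━━━━━━━━━━━━━━┃  Clap·█··█·██···██··█       
 HexEditor          ┃                             
────────────────────┃                             
00000000  0D 4e 3f 5┃                             
00000010  7e 7e 7e 7┃                             
00000020  7c 7c 7c 7┃                             
00000030  d2 33 78 c┗━━━━━━━━━━━━━━━━━━━━━━━━━━━━━
00000040  cb 58 63 96 0┃                          
00000050  79 73 73 73 7┃                          
00000060  25 d8        ┃                          
                       ┃                          
                       ┃                          
                       ┃                          
                       ┃                          
                       ┃                          
                       ┃                          


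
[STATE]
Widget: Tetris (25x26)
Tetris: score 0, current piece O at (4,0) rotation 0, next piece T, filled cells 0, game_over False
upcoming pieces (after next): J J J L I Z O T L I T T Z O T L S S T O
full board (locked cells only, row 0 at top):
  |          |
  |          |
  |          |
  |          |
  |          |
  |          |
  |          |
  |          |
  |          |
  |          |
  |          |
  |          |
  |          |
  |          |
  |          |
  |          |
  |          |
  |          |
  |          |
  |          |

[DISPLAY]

    ▓▓    │Next:         
    ▓▓    │ ▒            
          │▒▒▒           
          │              
          │              
          │              
          │Score:        
          │0             
          │              
          │              
          │              
          │              
          │              
          │              
          │              
          │              
          │              
          │              
          │              
          │              
          │              
          │              
          │              
          │              
          │              
          │              


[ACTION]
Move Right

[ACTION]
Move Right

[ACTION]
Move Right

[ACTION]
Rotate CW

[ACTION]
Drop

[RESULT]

          │Next:         
       ▓▓ │ ▒            
       ▓▓ │▒▒▒           
          │              
          │              
          │              
          │Score:        
          │0             
          │              
          │              
          │              
          │              
          │              
          │              
          │              
          │              
          │              
          │              
          │              
          │              
          │              
          │              
          │              
          │              
          │              
          │              


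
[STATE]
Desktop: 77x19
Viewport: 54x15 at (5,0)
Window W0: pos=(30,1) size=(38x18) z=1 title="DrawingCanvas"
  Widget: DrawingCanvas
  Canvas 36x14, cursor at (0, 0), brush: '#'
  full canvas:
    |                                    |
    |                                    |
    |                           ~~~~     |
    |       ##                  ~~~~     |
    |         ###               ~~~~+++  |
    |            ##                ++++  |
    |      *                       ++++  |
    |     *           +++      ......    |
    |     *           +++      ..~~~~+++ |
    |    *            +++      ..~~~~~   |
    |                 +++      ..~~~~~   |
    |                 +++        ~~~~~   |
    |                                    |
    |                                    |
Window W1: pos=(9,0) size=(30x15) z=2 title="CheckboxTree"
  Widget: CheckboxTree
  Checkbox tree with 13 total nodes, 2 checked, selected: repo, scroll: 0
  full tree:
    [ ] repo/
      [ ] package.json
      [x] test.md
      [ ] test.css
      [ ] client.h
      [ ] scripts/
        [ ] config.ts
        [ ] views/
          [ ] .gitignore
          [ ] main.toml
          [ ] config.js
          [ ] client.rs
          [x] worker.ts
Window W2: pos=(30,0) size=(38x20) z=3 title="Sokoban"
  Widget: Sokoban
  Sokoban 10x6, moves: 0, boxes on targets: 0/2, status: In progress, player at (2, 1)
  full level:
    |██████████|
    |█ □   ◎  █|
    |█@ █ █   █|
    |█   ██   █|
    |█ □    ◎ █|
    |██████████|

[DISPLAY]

    ┏━━━━━━━━━━━━━━━━━━━━┏━━━━━━━━━━━━━━━━━━━━━━━━━━━━
    ┃ CheckboxTree       ┃ Sokoban                    
    ┠────────────────────┠────────────────────────────
    ┃>[-] repo/          ┃██████████                  
    ┃   [ ] package.json ┃█ □   ◎  █                  
    ┃   [x] test.md      ┃█@ █ █   █                  
    ┃   [ ] test.css     ┃█   ██   █                  
    ┃   [ ] client.h     ┃█ □    ◎ █                  
    ┃   [-] scripts/     ┃██████████                  
    ┃     [ ] config.ts  ┃Moves: 0  0/2               
    ┃     [-] views/     ┃                            
    ┃       [ ] .gitignor┃                            
    ┃       [ ] main.toml┃                            
    ┃       [ ] config.js┃                            
    ┗━━━━━━━━━━━━━━━━━━━━┃                            


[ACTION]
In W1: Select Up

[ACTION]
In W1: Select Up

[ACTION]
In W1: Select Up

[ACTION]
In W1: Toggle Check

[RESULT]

    ┏━━━━━━━━━━━━━━━━━━━━┏━━━━━━━━━━━━━━━━━━━━━━━━━━━━
    ┃ CheckboxTree       ┃ Sokoban                    
    ┠────────────────────┠────────────────────────────
    ┃>[x] repo/          ┃██████████                  
    ┃   [x] package.json ┃█ □   ◎  █                  
    ┃   [x] test.md      ┃█@ █ █   █                  
    ┃   [x] test.css     ┃█   ██   █                  
    ┃   [x] client.h     ┃█ □    ◎ █                  
    ┃   [x] scripts/     ┃██████████                  
    ┃     [x] config.ts  ┃Moves: 0  0/2               
    ┃     [x] views/     ┃                            
    ┃       [x] .gitignor┃                            
    ┃       [x] main.toml┃                            
    ┃       [x] config.js┃                            
    ┗━━━━━━━━━━━━━━━━━━━━┃                            


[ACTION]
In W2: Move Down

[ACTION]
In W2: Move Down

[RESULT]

    ┏━━━━━━━━━━━━━━━━━━━━┏━━━━━━━━━━━━━━━━━━━━━━━━━━━━
    ┃ CheckboxTree       ┃ Sokoban                    
    ┠────────────────────┠────────────────────────────
    ┃>[x] repo/          ┃██████████                  
    ┃   [x] package.json ┃█ □   ◎  █                  
    ┃   [x] test.md      ┃█  █ █   █                  
    ┃   [x] test.css     ┃█   ██   █                  
    ┃   [x] client.h     ┃█@□    ◎ █                  
    ┃   [x] scripts/     ┃██████████                  
    ┃     [x] config.ts  ┃Moves: 2  0/2               
    ┃     [x] views/     ┃                            
    ┃       [x] .gitignor┃                            
    ┃       [x] main.toml┃                            
    ┃       [x] config.js┃                            
    ┗━━━━━━━━━━━━━━━━━━━━┃                            


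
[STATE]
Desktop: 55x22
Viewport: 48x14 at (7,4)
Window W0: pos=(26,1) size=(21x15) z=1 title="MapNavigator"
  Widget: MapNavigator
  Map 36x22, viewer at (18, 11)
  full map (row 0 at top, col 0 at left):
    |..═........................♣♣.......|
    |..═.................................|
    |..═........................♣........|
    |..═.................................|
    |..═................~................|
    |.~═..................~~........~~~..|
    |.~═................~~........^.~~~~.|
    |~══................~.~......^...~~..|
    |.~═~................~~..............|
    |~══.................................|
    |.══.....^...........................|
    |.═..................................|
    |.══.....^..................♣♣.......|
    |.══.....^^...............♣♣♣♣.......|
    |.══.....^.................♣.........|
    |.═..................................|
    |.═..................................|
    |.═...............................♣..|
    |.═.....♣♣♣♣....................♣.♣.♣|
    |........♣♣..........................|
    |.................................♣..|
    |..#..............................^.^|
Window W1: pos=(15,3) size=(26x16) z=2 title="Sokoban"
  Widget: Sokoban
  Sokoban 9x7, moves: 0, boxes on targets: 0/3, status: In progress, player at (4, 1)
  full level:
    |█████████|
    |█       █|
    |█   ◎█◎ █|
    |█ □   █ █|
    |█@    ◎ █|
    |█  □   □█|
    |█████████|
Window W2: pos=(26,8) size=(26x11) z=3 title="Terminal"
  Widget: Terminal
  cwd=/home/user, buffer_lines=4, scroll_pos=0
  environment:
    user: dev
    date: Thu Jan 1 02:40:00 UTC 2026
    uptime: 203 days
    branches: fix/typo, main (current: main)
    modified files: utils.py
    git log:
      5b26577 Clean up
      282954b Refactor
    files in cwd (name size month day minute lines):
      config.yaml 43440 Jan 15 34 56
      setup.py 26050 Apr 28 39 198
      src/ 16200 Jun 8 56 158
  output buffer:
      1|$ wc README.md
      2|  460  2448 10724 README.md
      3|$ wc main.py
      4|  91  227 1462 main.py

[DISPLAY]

        ┃ Sokoban                ┃.....┃        
        ┠────────────────────────┨.....┃        
        ┃█████████               ┃.....┃        
        ┃█       █               ┃.....┃        
        ┃█   ◎█◎ █ ┏━━━━━━━━━━━━━━━━━━━━━━━━┓   
        ┃█ □   █ █ ┃ Terminal               ┃   
        ┃█@    ◎ █ ┠────────────────────────┨   
        ┃█  □   □█ ┃$ wc README.md          ┃   
        ┃█████████ ┃  460  2448 10724 README┃   
        ┃Moves: 0  ┃$ wc main.py            ┃   
        ┃          ┃  91  227 1462 main.py  ┃   
        ┃          ┃$ █                     ┃   
        ┃          ┃                        ┃   
        ┃          ┃                        ┃   


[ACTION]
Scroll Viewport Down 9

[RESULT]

        ┃█   ◎█◎ █ ┏━━━━━━━━━━━━━━━━━━━━━━━━┓   
        ┃█ □   █ █ ┃ Terminal               ┃   
        ┃█@    ◎ █ ┠────────────────────────┨   
        ┃█  □   □█ ┃$ wc README.md          ┃   
        ┃█████████ ┃  460  2448 10724 README┃   
        ┃Moves: 0  ┃$ wc main.py            ┃   
        ┃          ┃  91  227 1462 main.py  ┃   
        ┃          ┃$ █                     ┃   
        ┃          ┃                        ┃   
        ┃          ┃                        ┃   
        ┗━━━━━━━━━━┗━━━━━━━━━━━━━━━━━━━━━━━━┛   
                                                
                                                
                                                


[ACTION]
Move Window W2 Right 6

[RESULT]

        ┃█   ◎█◎ █    ┏━━━━━━━━━━━━━━━━━━━━━━━━┓
        ┃█ □   █ █    ┃ Terminal               ┃
        ┃█@    ◎ █    ┠────────────────────────┨
        ┃█  □   □█    ┃$ wc README.md          ┃
        ┃█████████    ┃  460  2448 10724 README┃
        ┃Moves: 0  0/3┃$ wc main.py            ┃
        ┃             ┃  91  227 1462 main.py  ┃
        ┃             ┃$ █                     ┃
        ┃             ┃                        ┃
        ┃             ┃                        ┃
        ┗━━━━━━━━━━━━━┗━━━━━━━━━━━━━━━━━━━━━━━━┛
                                                
                                                
                                                


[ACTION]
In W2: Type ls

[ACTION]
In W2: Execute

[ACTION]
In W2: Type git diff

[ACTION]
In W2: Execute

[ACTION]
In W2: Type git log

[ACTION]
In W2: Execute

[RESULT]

        ┃█   ◎█◎ █    ┏━━━━━━━━━━━━━━━━━━━━━━━━┓
        ┃█ □   █ █    ┃ Terminal               ┃
        ┃█@    ◎ █    ┠────────────────────────┨
        ┃█  □   □█    ┃@@ -1,3 +1,4 @@         ┃
        ┃█████████    ┃+# updated              ┃
        ┃Moves: 0  0/3┃ import sys             ┃
        ┃             ┃$ git log               ┃
        ┃             ┃5b26577 Clean up        ┃
        ┃             ┃282954b Refactor        ┃
        ┃             ┃$ █                     ┃
        ┗━━━━━━━━━━━━━┗━━━━━━━━━━━━━━━━━━━━━━━━┛
                                                
                                                
                                                


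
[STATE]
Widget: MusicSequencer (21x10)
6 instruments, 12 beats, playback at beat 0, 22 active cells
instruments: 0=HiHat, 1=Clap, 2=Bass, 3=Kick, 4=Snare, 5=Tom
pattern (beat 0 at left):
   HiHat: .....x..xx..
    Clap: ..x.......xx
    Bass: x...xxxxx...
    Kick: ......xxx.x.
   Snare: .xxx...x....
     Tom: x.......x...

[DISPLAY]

      ▼12345678901   
 HiHat·····█··██··   
  Clap··█·······██   
  Bass█···█████···   
  Kick······███·█·   
 Snare·███···█····   
   Tom█·······█···   
                     
                     
                     


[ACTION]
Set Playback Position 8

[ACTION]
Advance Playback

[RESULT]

      012345678▼01   
 HiHat·····█··██··   
  Clap··█·······██   
  Bass█···█████···   
  Kick······███·█·   
 Snare·███···█····   
   Tom█·······█···   
                     
                     
                     


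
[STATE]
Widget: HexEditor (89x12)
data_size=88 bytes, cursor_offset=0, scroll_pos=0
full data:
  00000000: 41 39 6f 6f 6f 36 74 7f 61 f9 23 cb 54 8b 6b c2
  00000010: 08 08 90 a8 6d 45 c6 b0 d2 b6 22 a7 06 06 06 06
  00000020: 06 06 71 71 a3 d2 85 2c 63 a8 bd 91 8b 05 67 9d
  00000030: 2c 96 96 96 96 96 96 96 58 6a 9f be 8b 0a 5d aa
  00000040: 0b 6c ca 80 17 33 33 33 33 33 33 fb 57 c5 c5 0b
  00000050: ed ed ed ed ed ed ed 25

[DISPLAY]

00000000  41 39 6f 6f 6f 36 74 7f  61 f9 23 cb 54 8b 6b c2  |A9ooo6t.a.#.T.k.|           
00000010  08 08 90 a8 6d 45 c6 b0  d2 b6 22 a7 06 06 06 06  |....mE....".....|           
00000020  06 06 71 71 a3 d2 85 2c  63 a8 bd 91 8b 05 67 9d  |..qq...,c.....g.|           
00000030  2c 96 96 96 96 96 96 96  58 6a 9f be 8b 0a 5d aa  |,.......Xj....].|           
00000040  0b 6c ca 80 17 33 33 33  33 33 33 fb 57 c5 c5 0b  |.l...333333.W...|           
00000050  ed ed ed ed ed ed ed 25                           |.......%        |           
                                                                                         
                                                                                         
                                                                                         
                                                                                         
                                                                                         
                                                                                         


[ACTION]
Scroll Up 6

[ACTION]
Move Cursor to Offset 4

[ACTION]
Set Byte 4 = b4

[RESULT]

00000000  41 39 6f 6f B4 36 74 7f  61 f9 23 cb 54 8b 6b c2  |A9oo.6t.a.#.T.k.|           
00000010  08 08 90 a8 6d 45 c6 b0  d2 b6 22 a7 06 06 06 06  |....mE....".....|           
00000020  06 06 71 71 a3 d2 85 2c  63 a8 bd 91 8b 05 67 9d  |..qq...,c.....g.|           
00000030  2c 96 96 96 96 96 96 96  58 6a 9f be 8b 0a 5d aa  |,.......Xj....].|           
00000040  0b 6c ca 80 17 33 33 33  33 33 33 fb 57 c5 c5 0b  |.l...333333.W...|           
00000050  ed ed ed ed ed ed ed 25                           |.......%        |           
                                                                                         
                                                                                         
                                                                                         
                                                                                         
                                                                                         
                                                                                         


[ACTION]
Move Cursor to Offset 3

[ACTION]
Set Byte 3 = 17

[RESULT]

00000000  41 39 6f 17 b4 36 74 7f  61 f9 23 cb 54 8b 6b c2  |A9o..6t.a.#.T.k.|           
00000010  08 08 90 a8 6d 45 c6 b0  d2 b6 22 a7 06 06 06 06  |....mE....".....|           
00000020  06 06 71 71 a3 d2 85 2c  63 a8 bd 91 8b 05 67 9d  |..qq...,c.....g.|           
00000030  2c 96 96 96 96 96 96 96  58 6a 9f be 8b 0a 5d aa  |,.......Xj....].|           
00000040  0b 6c ca 80 17 33 33 33  33 33 33 fb 57 c5 c5 0b  |.l...333333.W...|           
00000050  ed ed ed ed ed ed ed 25                           |.......%        |           
                                                                                         
                                                                                         
                                                                                         
                                                                                         
                                                                                         
                                                                                         
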